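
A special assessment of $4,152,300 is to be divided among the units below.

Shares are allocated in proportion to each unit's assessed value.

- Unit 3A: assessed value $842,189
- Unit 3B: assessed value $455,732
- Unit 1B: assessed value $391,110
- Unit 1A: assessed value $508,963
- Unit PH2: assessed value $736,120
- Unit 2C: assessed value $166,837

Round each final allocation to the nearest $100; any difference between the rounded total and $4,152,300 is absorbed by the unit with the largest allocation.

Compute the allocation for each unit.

Total assessed value = 3,100,951.
Raw shares: Unit 3A 842,189/3,100,951 × $4,152,300 = 1,127,725.46; Unit 3B 455,732/3,100,951 × $4,152,300 = 610,243.76; Unit 1B 391,110/3,100,951 × $4,152,300 = 523,712.26; Unit 1A 508,963/3,100,951 × $4,152,300 = 681,522.24; Unit PH2 736,120/3,100,951 × $4,152,300 = 985,694.74; Unit 2C 166,837/3,100,951 × $4,152,300 = 223,401.55.
At nearest $100: Unit 3A $1,127,700; Unit 3B $610,200; Unit 1B $523,700; Unit 1A $681,500; Unit PH2 $985,700; Unit 2C $223,400. Sum = $4,152,200.
Difference $4,152,300 − $4,152,200 = +$100 applied to largest allocation (Unit 3A): Unit 3A becomes $1,127,800.

Unit 3A: $1,127,800 · Unit 3B: $610,200 · Unit 1B: $523,700 · Unit 1A: $681,500 · Unit PH2: $985,700 · Unit 2C: $223,400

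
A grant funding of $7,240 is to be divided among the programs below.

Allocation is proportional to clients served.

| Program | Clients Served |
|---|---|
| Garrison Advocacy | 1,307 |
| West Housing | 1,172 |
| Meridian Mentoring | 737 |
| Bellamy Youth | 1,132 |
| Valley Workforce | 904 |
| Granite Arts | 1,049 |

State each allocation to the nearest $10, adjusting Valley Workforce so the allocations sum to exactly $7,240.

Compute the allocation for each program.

Combined clients served = 6,301.
Raw shares: Garrison Advocacy 1,307/6,301 × $7,240 = 1,501.77; West Housing 1,172/6,301 × $7,240 = 1,346.66; Meridian Mentoring 737/6,301 × $7,240 = 846.83; Bellamy Youth 1,132/6,301 × $7,240 = 1,300.70; Valley Workforce 904/6,301 × $7,240 = 1,038.72; Granite Arts 1,049/6,301 × $7,240 = 1,205.33.
Rounded to nearest $10: Garrison Advocacy $1,500; West Housing $1,350; Meridian Mentoring $850; Bellamy Youth $1,300; Valley Workforce $1,040; Granite Arts $1,210. Sum = $7,250.
Difference $7,240 − $7,250 = −$10 applied to Valley Workforce: Valley Workforce becomes $1,030.

Garrison Advocacy: $1,500 | West Housing: $1,350 | Meridian Mentoring: $850 | Bellamy Youth: $1,300 | Valley Workforce: $1,030 | Granite Arts: $1,210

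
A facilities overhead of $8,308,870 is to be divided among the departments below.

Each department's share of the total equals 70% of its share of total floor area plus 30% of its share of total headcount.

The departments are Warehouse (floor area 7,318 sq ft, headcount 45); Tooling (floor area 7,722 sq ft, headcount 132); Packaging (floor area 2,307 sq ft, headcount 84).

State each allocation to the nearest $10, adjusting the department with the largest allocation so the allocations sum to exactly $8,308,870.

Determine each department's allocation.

Warehouse: $2,883,390; Tooling: $3,849,740; Packaging: $1,575,740

Floor area total 17,347; headcount total 261.
Combined weights (70% floor area + 30% headcount): Warehouse 0.3470; Tooling 0.4633; Packaging 0.1896.
Raw shares: Warehouse 2,883,393.25; Tooling 3,849,735.86; Packaging 1,575,740.89.
After rounding ($10): Warehouse $2,883,390; Tooling $3,849,740; Packaging $1,575,740. Sum = $8,308,870.
No rounding difference to absorb.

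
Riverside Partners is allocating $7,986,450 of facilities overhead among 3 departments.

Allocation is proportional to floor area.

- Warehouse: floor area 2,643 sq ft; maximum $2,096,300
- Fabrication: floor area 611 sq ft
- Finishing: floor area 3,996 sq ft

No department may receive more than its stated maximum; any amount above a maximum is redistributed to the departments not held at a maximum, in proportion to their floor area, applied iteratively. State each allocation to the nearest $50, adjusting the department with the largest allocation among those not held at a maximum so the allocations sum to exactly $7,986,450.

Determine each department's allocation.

Total floor area = 7,250.
Unconstrained shares: Warehouse 2,911,474.12; Fabrication 673,064.96; Finishing 4,401,910.92.
Held at cap: Warehouse ($2,096,300); residual $5,890,150 reallocated over remaining floor area 4,607.
Redistributed shares: Fabrication 781,176.83 → $781,200; Finishing 5,108,973.17 → $5,108,950.

Warehouse: $2,096,300 | Fabrication: $781,200 | Finishing: $5,108,950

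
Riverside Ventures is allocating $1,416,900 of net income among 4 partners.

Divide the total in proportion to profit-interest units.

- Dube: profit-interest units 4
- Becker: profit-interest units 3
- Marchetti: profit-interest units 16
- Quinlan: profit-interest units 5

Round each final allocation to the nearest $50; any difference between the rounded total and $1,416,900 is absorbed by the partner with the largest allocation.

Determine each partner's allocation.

Dube: $202,400 · Becker: $151,800 · Marchetti: $809,700 · Quinlan: $253,000

Sum of profit-interest units: 28.
Proportional shares: Dube 4/28 × $1,416,900 = 202,414.29; Becker 3/28 × $1,416,900 = 151,810.71; Marchetti 16/28 × $1,416,900 = 809,657.14; Quinlan 5/28 × $1,416,900 = 253,017.86.
After rounding ($50): Dube $202,400; Becker $151,800; Marchetti $809,650; Quinlan $253,000. Sum = $1,416,850.
Difference $1,416,900 − $1,416,850 = +$50 applied to largest allocation (Marchetti): Marchetti becomes $809,700.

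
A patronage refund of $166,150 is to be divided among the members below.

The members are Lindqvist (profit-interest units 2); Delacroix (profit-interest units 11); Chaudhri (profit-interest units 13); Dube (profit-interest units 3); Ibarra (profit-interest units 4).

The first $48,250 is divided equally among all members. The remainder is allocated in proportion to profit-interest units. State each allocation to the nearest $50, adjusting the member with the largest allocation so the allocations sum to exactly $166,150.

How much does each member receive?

Lindqvist: $16,800 · Delacroix: $48,950 · Chaudhri: $56,100 · Dube: $20,350 · Ibarra: $23,950

$48,250 shared equally gives $9,650 per member.
Remainder $117,900 by profit-interest units (total 33): Lindqvist 7,145.45 → $7,150; Delacroix 39,300.00 → $39,300; Chaudhri 46,445.45 → $46,450; Dube 10,718.18 → $10,700; Ibarra 14,290.91 → $14,300.
Totals: Lindqvist $9,650 + $7,150 = $16,800; Delacroix $9,650 + $39,300 = $48,950; Chaudhri $9,650 + $46,450 = $56,100; Dube $9,650 + $10,700 = $20,350; Ibarra $9,650 + $14,300 = $23,950.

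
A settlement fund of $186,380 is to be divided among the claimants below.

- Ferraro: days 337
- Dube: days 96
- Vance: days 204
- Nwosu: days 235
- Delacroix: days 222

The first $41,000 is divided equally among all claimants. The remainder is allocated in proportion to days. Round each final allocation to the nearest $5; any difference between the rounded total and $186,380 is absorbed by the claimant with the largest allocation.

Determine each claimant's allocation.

Ferraro: $52,985 | Dube: $20,955 | Vance: $35,310 | Nwosu: $39,430 | Delacroix: $37,700

First tranche $41,000 split equally: $8,200 each.
Remainder $145,380 by days (total 1,094): Ferraro 44,783.42 → $44,785; Dube 12,757.29 → $12,755; Vance 27,109.25 → $27,110; Nwosu 31,228.79 → $31,230; Delacroix 29,501.24 → $29,500.
Totals: Ferraro $8,200 + $44,785 = $52,985; Dube $8,200 + $12,755 = $20,955; Vance $8,200 + $27,110 = $35,310; Nwosu $8,200 + $31,230 = $39,430; Delacroix $8,200 + $29,500 = $37,700.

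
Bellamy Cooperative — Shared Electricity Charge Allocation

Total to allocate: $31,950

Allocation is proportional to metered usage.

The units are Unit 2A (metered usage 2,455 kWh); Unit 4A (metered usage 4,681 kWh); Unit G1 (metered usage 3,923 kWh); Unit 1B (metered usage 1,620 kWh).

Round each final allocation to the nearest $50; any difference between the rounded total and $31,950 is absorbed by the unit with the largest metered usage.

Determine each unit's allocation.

Total metered usage = 12,679.
Proportional shares: Unit 2A 2,455/12,679 × $31,950 = 6,186.39; Unit 4A 4,681/12,679 × $31,950 = 11,795.72; Unit G1 3,923/12,679 × $31,950 = 9,885.63; Unit 1B 1,620/12,679 × $31,950 = 4,082.26.
At nearest $50: Unit 2A $6,200; Unit 4A $11,800; Unit G1 $9,900; Unit 1B $4,100. Sum = $32,000.
Difference $31,950 − $32,000 = −$50 applied to largest metered usage (Unit 4A): Unit 4A becomes $11,750.

Unit 2A: $6,200 · Unit 4A: $11,750 · Unit G1: $9,900 · Unit 1B: $4,100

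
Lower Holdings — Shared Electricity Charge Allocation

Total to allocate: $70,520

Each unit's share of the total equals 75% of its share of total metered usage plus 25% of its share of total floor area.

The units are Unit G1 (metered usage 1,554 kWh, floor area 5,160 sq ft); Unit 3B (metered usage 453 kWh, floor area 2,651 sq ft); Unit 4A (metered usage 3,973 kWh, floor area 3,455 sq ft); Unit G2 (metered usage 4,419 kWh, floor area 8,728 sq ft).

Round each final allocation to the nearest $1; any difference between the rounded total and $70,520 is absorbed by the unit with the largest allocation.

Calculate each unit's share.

Metered usage total 10,399; floor area total 19,994.
Composite weights (75% metered usage + 25% floor area): Unit G1 0.1766; Unit 3B 0.0658; Unit 4A 0.3297; Unit G2 0.4278.
Proportional shares: Unit G1 12,453.65; Unit 3B 4,641.55; Unit 4A 23,253.44; Unit G2 30,171.37.
At nearest $1: Unit G1 $12,454; Unit 3B $4,642; Unit 4A $23,253; Unit G2 $30,171. Sum = $70,520.
No rounding difference to absorb.

Unit G1: $12,454; Unit 3B: $4,642; Unit 4A: $23,253; Unit G2: $30,171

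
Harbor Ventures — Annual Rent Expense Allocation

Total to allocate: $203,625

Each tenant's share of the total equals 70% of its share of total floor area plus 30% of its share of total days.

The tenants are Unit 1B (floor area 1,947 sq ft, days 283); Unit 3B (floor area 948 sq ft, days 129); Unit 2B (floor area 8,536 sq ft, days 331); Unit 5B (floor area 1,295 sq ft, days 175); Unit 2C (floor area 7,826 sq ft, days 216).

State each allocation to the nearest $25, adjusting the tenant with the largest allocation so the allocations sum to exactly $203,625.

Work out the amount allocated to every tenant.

Unit 1B: $28,750 · Unit 3B: $13,525 · Unit 2B: $77,025 · Unit 5B: $18,400 · Unit 2C: $65,925

Totals — floor area 20,552, days 1,134.
Combined weights (70% floor area + 30% days): Unit 1B 0.1412; Unit 3B 0.0664; Unit 2B 0.3783; Unit 5B 0.0904; Unit 2C 0.3237.
Raw shares: Unit 1B 28,748.27; Unit 3B 13,523.92; Unit 2B 77,031.71; Unit 5B 18,408.50; Unit 2C 65,912.60.
Rounded to nearest $25: Unit 1B $28,750; Unit 3B $13,525; Unit 2B $77,025; Unit 5B $18,400; Unit 2C $65,925. Sum = $203,625.
No rounding difference to absorb.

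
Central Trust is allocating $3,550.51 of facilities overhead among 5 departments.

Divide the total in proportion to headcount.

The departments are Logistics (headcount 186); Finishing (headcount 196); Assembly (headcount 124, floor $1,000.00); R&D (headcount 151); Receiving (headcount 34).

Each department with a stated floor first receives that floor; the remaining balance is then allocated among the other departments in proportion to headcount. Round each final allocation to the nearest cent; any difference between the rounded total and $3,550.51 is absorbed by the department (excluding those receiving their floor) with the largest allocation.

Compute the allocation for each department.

Minimums first: Assembly $1,000.00. Remaining pool $2,550.51.
Remaining pool split over remaining headcount 567: Logistics 836.6752 → $836.68; Finishing 881.6578 → $881.66; R&D 679.2363 → $679.24; Receiving 152.9406 → $152.94.
Rounding difference −$0.01 applied to Finishing → $881.65.

Logistics: $836.68 | Finishing: $881.65 | Assembly: $1,000.00 | R&D: $679.24 | Receiving: $152.94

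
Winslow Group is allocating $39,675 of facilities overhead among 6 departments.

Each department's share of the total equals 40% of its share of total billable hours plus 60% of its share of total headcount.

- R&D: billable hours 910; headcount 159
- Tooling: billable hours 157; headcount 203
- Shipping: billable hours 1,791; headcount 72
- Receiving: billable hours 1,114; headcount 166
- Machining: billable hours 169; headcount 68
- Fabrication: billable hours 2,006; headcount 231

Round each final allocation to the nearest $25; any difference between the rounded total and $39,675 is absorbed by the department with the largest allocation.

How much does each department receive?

R&D: $6,550 | Tooling: $5,775 | Shipping: $6,525 | Receiving: $7,275 | Machining: $2,225 | Fabrication: $11,325

Billable hours total 6,147; headcount total 899.
Blended shares (40% billable hours + 60% headcount): R&D 0.1653; Tooling 0.1457; Shipping 0.1646; Receiving 0.1833; Machining 0.0564; Fabrication 0.2847.
Pro-rata amounts: R&D 6,559.62; Tooling 5,780.66; Shipping 6,530.43; Receiving 7,271.65; Machining 2,236.92; Fabrication 11,295.73.
Rounded to nearest $25: R&D $6,550; Tooling $5,775; Shipping $6,525; Receiving $7,275; Machining $2,225; Fabrication $11,300. Sum = $39,650.
Difference $39,675 − $39,650 = +$25 applied to largest allocation (Fabrication): Fabrication becomes $11,325.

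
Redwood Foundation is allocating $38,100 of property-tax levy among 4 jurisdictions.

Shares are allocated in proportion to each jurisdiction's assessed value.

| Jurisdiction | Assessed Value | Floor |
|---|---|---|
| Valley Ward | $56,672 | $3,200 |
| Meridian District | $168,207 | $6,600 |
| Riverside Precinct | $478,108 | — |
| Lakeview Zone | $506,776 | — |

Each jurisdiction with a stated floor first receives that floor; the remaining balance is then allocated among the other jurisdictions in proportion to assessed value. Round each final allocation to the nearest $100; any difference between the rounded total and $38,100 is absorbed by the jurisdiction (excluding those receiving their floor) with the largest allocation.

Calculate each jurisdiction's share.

Fund the minimums — Valley Ward $3,200; Meridian District $6,600. Balance $28,300.
Balance split over remaining assessed value 984,884: Riverside Precinct 13,738.12 → $13,700; Lakeview Zone 14,561.88 → $14,600.

Valley Ward: $3,200 | Meridian District: $6,600 | Riverside Precinct: $13,700 | Lakeview Zone: $14,600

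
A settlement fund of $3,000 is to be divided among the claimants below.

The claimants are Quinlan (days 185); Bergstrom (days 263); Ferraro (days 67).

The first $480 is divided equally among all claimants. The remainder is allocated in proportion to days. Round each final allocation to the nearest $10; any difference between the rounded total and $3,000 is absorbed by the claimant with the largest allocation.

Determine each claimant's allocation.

$480 shared equally gives $160 per claimant.
Remainder $2,520 by days (total 515): Quinlan 905.24 → $910; Bergstrom 1,286.91 → $1,290; Ferraro 327.84 → $330.
Rounding difference −$10 on remainder applied to Bergstrom.
Totals: Quinlan $160 + $910 = $1,070; Bergstrom $160 + $1,280 = $1,440; Ferraro $160 + $330 = $490.

Quinlan: $1,070; Bergstrom: $1,440; Ferraro: $490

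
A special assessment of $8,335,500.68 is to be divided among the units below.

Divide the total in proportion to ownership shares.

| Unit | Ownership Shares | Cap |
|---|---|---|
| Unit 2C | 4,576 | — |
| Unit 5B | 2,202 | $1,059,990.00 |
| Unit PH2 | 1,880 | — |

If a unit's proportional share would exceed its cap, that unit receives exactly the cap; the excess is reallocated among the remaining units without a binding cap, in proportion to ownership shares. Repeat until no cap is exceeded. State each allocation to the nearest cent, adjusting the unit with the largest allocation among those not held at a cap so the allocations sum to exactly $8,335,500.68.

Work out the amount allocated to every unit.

Sum of ownership shares: 8,658.
Pro-rata shares before constraints: Unit 2C 4,405,549.9089; Unit 5B 2,119,978.3434; Unit PH2 1,809,972.4276.
Capped: Unit 5B ($1,059,990.00); remaining pool $7,275,510.68 reallocated over remaining ownership shares 6,456.
Redistributed shares: Unit 2C 5,156,867.5452 → $5,156,867.55; Unit PH2 2,118,643.1348 → $2,118,643.13.

Unit 2C: $5,156,867.55; Unit 5B: $1,059,990.00; Unit PH2: $2,118,643.13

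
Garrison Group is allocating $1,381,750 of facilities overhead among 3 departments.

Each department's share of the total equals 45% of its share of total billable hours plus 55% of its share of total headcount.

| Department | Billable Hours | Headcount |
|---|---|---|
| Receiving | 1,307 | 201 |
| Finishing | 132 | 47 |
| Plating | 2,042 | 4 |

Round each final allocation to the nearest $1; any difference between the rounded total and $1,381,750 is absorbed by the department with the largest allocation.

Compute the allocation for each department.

Billable hours total 3,481; headcount total 252.
Blended shares (45% billable hours + 55% headcount): Receiving 0.6077; Finishing 0.1196; Plating 0.2727.
Raw shares: Receiving 839,621.14; Finishing 165,317.31; Plating 376,811.55.
Rounded to nearest $1: Receiving $839,621; Finishing $165,317; Plating $376,812. Sum = $1,381,750.
Sum already equals the total — no adjustment.

Receiving: $839,621 | Finishing: $165,317 | Plating: $376,812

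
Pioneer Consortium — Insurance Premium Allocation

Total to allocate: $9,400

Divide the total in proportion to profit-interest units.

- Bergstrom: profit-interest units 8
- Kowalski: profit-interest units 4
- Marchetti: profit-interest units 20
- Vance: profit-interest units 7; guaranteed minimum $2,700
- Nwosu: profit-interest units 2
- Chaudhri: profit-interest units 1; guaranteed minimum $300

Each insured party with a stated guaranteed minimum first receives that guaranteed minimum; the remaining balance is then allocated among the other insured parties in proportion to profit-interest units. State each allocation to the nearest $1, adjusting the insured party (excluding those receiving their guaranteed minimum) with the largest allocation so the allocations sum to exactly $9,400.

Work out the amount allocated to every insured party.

Bergstrom: $1,506 · Kowalski: $753 · Marchetti: $3,765 · Vance: $2,700 · Nwosu: $376 · Chaudhri: $300

Guaranteed amounts: Vance $2,700; Chaudhri $300. Remaining pool $6,400.
Remaining pool split over remaining profit-interest units 34: Bergstrom 1,505.88 → $1,506; Kowalski 752.94 → $753; Marchetti 3,764.71 → $3,765; Nwosu 376.47 → $376.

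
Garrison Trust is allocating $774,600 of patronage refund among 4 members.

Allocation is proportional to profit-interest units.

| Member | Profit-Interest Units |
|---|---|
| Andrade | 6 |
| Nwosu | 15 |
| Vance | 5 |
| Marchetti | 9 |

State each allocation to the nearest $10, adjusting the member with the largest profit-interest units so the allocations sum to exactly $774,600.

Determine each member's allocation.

Total profit-interest units = 6 + 15 + 5 + 9 = 35.
Proportional shares: Andrade 132,788.57; Nwosu 331,971.43; Vance 110,657.14; Marchetti 199,182.86.
Rounded to nearest $10: Andrade $132,790; Nwosu $331,970; Vance $110,660; Marchetti $199,180. Sum = $774,600.
No rounding difference to absorb.

Andrade: $132,790 | Nwosu: $331,970 | Vance: $110,660 | Marchetti: $199,180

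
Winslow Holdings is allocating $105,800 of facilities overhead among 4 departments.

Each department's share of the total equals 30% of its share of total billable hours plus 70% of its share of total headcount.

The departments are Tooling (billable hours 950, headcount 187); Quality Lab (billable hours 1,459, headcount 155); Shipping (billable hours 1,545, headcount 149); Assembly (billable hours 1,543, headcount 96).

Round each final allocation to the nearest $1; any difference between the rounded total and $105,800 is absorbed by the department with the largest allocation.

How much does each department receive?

Tooling: $29,079; Quality Lab: $27,980; Shipping: $27,720; Assembly: $21,021

Billable hours total 5,497; headcount total 587.
Blended shares (30% billable hours + 70% headcount): Tooling 0.2748; Quality Lab 0.2645; Shipping 0.2620; Assembly 0.1987.
Pro-rata amounts: Tooling 29,078.58; Quality Lab 27,980.23; Shipping 27,719.80; Assembly 21,021.40.
At nearest $1: Tooling $29,079; Quality Lab $27,980; Shipping $27,720; Assembly $21,021. Sum = $105,800.
No rounding difference to absorb.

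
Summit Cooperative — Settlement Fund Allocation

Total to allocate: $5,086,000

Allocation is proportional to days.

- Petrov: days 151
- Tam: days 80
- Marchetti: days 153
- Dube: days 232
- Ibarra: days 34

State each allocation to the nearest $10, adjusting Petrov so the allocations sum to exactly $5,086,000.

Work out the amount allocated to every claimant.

Total days = 650.
Pro-rata amounts: Petrov 151/650 × $5,086,000 = 1,181,516.92; Tam 80/650 × $5,086,000 = 625,969.23; Marchetti 153/650 × $5,086,000 = 1,197,166.15; Dube 232/650 × $5,086,000 = 1,815,310.77; Ibarra 34/650 × $5,086,000 = 266,036.92.
Rounded to nearest $10: Petrov $1,181,520; Tam $625,970; Marchetti $1,197,170; Dube $1,815,310; Ibarra $266,040. Sum = $5,086,010.
Difference $5,086,000 − $5,086,010 = −$10 applied to Petrov: Petrov becomes $1,181,510.

Petrov: $1,181,510; Tam: $625,970; Marchetti: $1,197,170; Dube: $1,815,310; Ibarra: $266,040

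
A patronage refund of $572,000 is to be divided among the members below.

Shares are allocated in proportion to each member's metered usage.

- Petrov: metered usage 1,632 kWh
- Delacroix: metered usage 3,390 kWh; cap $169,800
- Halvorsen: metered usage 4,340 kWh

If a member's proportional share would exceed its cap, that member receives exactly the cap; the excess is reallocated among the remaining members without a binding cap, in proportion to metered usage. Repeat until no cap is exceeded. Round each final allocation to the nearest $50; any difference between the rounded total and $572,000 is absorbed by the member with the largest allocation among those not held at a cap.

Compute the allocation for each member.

Total metered usage = 9,362.
Pro-rata shares before constraints: Petrov 99,712.03; Delacroix 207,122.41; Halvorsen 265,165.56.
Cap binds for Delacroix ($169,800); remaining pool $402,200 reallocated over remaining metered usage 5,972.
Remaining shares: Petrov 109,911.32 → $109,900; Halvorsen 292,288.68 → $292,300.

Petrov: $109,900; Delacroix: $169,800; Halvorsen: $292,300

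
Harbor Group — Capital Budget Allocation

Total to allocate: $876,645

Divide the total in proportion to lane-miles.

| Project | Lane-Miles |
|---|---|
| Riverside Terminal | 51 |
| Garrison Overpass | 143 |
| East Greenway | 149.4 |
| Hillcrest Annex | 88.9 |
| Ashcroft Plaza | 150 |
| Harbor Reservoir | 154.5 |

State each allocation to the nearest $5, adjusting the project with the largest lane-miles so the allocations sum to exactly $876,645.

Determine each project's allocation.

Combined lane-miles = 51 + 143 + 149.4 + 88.9 + 150 + 154.5 = 736.8.
Pro-rata amounts: Riverside Terminal 60,679.82; Garrison Overpass 170,141.47; East Greenway 177,756.19; Hillcrest Annex 105,773.26; Ashcroft Plaza 178,470.07; Harbor Reservoir 183,824.18.
Rounded to nearest $5: Riverside Terminal $60,680; Garrison Overpass $170,140; East Greenway $177,755; Hillcrest Annex $105,775; Ashcroft Plaza $178,470; Harbor Reservoir $183,825. Sum = $876,645.
Rounded total matches; no reconciliation needed.

Riverside Terminal: $60,680 · Garrison Overpass: $170,140 · East Greenway: $177,755 · Hillcrest Annex: $105,775 · Ashcroft Plaza: $178,470 · Harbor Reservoir: $183,825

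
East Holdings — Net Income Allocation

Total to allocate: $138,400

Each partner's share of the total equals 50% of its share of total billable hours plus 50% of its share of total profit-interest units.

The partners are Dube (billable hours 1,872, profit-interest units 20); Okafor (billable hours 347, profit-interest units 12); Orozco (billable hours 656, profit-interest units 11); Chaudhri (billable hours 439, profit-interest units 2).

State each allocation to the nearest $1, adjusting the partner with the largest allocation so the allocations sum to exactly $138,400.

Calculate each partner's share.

Billable hours total 3,314; profit-interest units total 45.
Composite weights (50% billable hours + 50% profit-interest units): Dube 0.5047; Okafor 0.1857; Orozco 0.2212; Chaudhri 0.0885.
Proportional shares: Dube 69,844.99; Okafor 25,699.08; Orozco 30,613.56; Chaudhri 12,242.36.
At nearest $1: Dube $69,845; Okafor $25,699; Orozco $30,614; Chaudhri $12,242. Sum = $138,400.
Rounded total matches; no reconciliation needed.

Dube: $69,845 | Okafor: $25,699 | Orozco: $30,614 | Chaudhri: $12,242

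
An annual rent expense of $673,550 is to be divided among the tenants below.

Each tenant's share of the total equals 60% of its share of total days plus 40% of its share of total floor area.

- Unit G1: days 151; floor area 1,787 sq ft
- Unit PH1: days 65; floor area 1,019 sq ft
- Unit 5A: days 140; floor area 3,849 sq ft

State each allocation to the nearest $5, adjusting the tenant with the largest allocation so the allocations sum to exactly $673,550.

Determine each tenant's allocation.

Unit G1: $243,760 · Unit PH1: $115,040 · Unit 5A: $314,750

Totals — days 356, floor area 6,655.
Blended shares (60% days + 40% floor area): Unit G1 0.3619; Unit PH1 0.1708; Unit 5A 0.4673.
Proportional shares: Unit G1 243,759.33; Unit PH1 115,040.82; Unit 5A 314,749.85.
At nearest $5: Unit G1 $243,760; Unit PH1 $115,040; Unit 5A $314,750. Sum = $673,550.
No rounding difference to absorb.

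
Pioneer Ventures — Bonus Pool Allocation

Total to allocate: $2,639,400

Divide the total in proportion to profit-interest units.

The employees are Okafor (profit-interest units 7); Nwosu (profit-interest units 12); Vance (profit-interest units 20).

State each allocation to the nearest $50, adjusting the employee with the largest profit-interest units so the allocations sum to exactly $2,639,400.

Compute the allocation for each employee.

Profit-interest units total: 7 + 12 + 20 = 39.
Pro-rata amounts: Okafor 473,738.46; Nwosu 812,123.08; Vance 1,353,538.46.
Rounded to nearest $50: Okafor $473,750; Nwosu $812,100; Vance $1,353,550. Sum = $2,639,400.
Rounded total matches; no reconciliation needed.

Okafor: $473,750; Nwosu: $812,100; Vance: $1,353,550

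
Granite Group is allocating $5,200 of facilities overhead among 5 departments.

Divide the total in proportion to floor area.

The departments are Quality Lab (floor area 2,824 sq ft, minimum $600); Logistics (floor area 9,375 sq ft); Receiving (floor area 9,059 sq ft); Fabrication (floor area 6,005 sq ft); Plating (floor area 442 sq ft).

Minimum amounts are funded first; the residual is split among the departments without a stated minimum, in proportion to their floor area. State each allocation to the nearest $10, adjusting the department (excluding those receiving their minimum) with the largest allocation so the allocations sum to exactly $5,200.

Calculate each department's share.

Quality Lab: $600 · Logistics: $1,740 · Receiving: $1,670 · Fabrication: $1,110 · Plating: $80

Minimums first: Quality Lab $600. Remaining pool $4,600.
Remaining pool split over remaining floor area 24,881: Logistics 1,733.25 → $1,730; Receiving 1,674.83 → $1,670; Fabrication 1,110.20 → $1,110; Plating 81.72 → $80.
Rounding difference +$10 applied to Logistics → $1,740.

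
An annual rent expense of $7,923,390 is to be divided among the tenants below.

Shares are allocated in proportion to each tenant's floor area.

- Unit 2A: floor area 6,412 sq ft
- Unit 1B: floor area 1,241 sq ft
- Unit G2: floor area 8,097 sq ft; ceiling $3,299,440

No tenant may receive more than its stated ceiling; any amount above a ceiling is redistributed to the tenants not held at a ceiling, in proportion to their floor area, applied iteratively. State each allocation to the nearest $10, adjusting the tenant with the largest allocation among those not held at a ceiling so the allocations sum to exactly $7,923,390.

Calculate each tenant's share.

Floor area total: 15,750.
Proportional shares (ignoring caps): Unit 2A 3,225,700.11; Unit 1B 624,312.82; Unit G2 4,073,377.07.
Capped: Unit G2 ($3,299,440); residual $4,623,950 reallocated over remaining floor area 7,653.
Shares after redistribution: Unit 2A 3,874,136.60 → $3,874,140; Unit 1B 749,813.40 → $749,810.

Unit 2A: $3,874,140 · Unit 1B: $749,810 · Unit G2: $3,299,440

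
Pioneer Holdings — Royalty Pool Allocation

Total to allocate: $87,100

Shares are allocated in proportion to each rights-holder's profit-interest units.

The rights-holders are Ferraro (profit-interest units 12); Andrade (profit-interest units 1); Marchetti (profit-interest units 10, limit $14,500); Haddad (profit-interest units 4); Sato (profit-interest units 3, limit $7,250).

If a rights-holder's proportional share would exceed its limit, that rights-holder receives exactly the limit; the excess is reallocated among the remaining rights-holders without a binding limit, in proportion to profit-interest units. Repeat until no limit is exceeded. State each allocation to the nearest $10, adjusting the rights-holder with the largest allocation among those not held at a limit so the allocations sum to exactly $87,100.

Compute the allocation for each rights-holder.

Total profit-interest units = 30.
Proportional shares (ignoring caps): Ferraro 34,840.00; Andrade 2,903.33; Marchetti 29,033.33; Haddad 11,613.33; Sato 8,710.00.
Cap binds for Marchetti ($14,500), Sato ($7,250); balance $65,350 reallocated over remaining profit-interest units 17.
Redistributed shares: Ferraro 46,129.41 → $46,130; Andrade 3,844.12 → $3,840; Haddad 15,376.47 → $15,380.

Ferraro: $46,130 | Andrade: $3,840 | Marchetti: $14,500 | Haddad: $15,380 | Sato: $7,250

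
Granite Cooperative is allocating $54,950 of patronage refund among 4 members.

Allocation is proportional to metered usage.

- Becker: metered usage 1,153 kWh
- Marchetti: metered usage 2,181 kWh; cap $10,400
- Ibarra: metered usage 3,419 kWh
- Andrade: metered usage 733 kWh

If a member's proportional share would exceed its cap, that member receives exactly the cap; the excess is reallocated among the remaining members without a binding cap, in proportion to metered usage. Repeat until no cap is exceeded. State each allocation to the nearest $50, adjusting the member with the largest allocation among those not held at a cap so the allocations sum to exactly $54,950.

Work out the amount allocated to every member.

Becker: $9,700; Marchetti: $10,400; Ibarra: $28,700; Andrade: $6,150

Combined metered usage = 7,486.
Proportional shares (ignoring caps): Becker 8,463.45; Marchetti 16,009.34; Ibarra 25,096.72; Andrade 5,380.49.
Cap binds for Marchetti ($10,400); residual $44,550 reallocated over remaining metered usage 5,305.
Shares after redistribution: Becker 9,682.59 → $9,700; Ibarra 28,711.87 → $28,700; Andrade 6,155.54 → $6,150.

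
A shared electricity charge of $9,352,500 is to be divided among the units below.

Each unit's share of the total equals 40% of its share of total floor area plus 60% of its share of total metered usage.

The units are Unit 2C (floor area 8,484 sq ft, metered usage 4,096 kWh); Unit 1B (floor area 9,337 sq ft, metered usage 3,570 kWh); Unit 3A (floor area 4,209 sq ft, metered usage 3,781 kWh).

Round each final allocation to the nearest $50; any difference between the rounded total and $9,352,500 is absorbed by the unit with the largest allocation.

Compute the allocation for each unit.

Unit 2C: $3,448,650; Unit 1B: $3,335,600; Unit 3A: $2,568,250

Floor area total 22,030; metered usage total 11,447.
Composite weights (40% floor area + 60% metered usage): Unit 2C 0.3687; Unit 1B 0.3567; Unit 3A 0.2746.
Pro-rata amounts: Unit 2C 3,448,624.87; Unit 1B 3,335,622.62; Unit 3A 2,568,252.52.
Rounded to nearest $50: Unit 2C $3,448,600; Unit 1B $3,335,600; Unit 3A $2,568,250. Sum = $9,352,450.
Difference $9,352,500 − $9,352,450 = +$50 applied to largest allocation (Unit 2C): Unit 2C becomes $3,448,650.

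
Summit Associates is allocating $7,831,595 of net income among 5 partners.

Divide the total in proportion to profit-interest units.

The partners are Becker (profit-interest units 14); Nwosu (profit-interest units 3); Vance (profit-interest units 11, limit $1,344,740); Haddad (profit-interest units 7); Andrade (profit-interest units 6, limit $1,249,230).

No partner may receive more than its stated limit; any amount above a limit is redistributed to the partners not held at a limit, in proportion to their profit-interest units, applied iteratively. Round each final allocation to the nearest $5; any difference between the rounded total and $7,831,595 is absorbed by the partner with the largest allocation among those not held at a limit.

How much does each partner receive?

Becker: $3,055,280; Nwosu: $654,705; Vance: $1,344,740; Haddad: $1,527,640; Andrade: $1,249,230

Total profit-interest units = 41.
Proportional shares (ignoring caps): Becker 2,674,203.17; Nwosu 573,043.54; Vance 2,101,159.63; Haddad 1,337,101.59; Andrade 1,146,087.07.
Capped: Vance ($1,344,740); remaining pool $6,486,855 reallocated over remaining profit-interest units 30.
Capped: Andrade ($1,249,230); remaining pool $5,237,625 reallocated over remaining profit-interest units 24.
Shares after redistribution: Becker 3,055,281.25 → $3,055,280; Nwosu 654,703.12 → $654,705; Haddad 1,527,640.62 → $1,527,640.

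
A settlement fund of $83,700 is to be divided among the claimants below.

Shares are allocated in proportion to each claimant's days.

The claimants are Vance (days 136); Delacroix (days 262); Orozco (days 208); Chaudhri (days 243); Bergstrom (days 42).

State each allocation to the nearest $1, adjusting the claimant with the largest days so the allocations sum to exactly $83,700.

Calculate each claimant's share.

Vance: $12,776 | Delacroix: $24,613 | Orozco: $19,539 | Chaudhri: $22,827 | Bergstrom: $3,945

Days total: 891.
Pro-rata amounts: Vance 136/891 × $83,700 = 12,775.76; Delacroix 262/891 × $83,700 = 24,612.12; Orozco 208/891 × $83,700 = 19,539.39; Chaudhri 243/891 × $83,700 = 22,827.27; Bergstrom 42/891 × $83,700 = 3,945.45.
Rounded to nearest $1: Vance $12,776; Delacroix $24,612; Orozco $19,539; Chaudhri $22,827; Bergstrom $3,945. Sum = $83,699.
Difference $83,700 − $83,699 = +$1 applied to largest days (Delacroix): Delacroix becomes $24,613.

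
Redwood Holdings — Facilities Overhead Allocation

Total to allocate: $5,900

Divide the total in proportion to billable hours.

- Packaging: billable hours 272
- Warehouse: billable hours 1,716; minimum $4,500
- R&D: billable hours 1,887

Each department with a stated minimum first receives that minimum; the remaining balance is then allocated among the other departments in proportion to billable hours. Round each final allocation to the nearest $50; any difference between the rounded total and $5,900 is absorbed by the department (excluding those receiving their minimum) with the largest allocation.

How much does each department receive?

Guaranteed amounts: Warehouse $4,500. Remaining pool $1,400.
Remaining pool split over remaining billable hours 2,159: Packaging 176.38 → $200; R&D 1,223.62 → $1,200.

Packaging: $200; Warehouse: $4,500; R&D: $1,200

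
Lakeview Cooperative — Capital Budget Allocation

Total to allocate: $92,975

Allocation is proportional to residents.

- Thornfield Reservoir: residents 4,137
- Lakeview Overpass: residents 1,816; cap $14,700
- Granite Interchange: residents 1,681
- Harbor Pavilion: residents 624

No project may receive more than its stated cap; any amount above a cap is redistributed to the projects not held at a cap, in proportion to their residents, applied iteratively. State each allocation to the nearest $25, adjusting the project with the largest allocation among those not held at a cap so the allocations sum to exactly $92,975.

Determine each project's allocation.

Residents total: 8,258.
Proportional shares (ignoring caps): Thornfield Reservoir 46,577.57; Lakeview Overpass 20,445.94; Granite Interchange 18,926.01; Harbor Pavilion 7,025.48.
Cap binds for Lakeview Overpass ($14,700); remaining pool $78,275 reallocated over remaining residents 6,442.
Redistributed shares: Thornfield Reservoir 50,267.57 → $50,275; Granite Interchange 20,425.38 → $20,425; Harbor Pavilion 7,582.06 → $7,575.

Thornfield Reservoir: $50,275; Lakeview Overpass: $14,700; Granite Interchange: $20,425; Harbor Pavilion: $7,575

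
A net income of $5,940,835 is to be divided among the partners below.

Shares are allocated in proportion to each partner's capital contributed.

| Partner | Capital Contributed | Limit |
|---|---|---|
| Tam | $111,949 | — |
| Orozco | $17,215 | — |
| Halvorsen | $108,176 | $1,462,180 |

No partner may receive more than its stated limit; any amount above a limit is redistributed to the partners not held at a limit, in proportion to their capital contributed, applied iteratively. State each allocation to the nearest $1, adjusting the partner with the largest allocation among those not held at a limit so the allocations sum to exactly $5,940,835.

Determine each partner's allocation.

Tam: $3,881,739 | Orozco: $596,916 | Halvorsen: $1,462,180

Capital contributed total: 237,340.
Proportional shares (ignoring caps): Tam 2,802,184.79; Orozco 430,907.03; Halvorsen 2,707,743.18.
Held at cap: Halvorsen ($1,462,180); residual $4,478,655 reallocated over remaining capital contributed 129,164.
Redistributed shares: Tam 3,881,739.10 → $3,881,739; Orozco 596,915.90 → $596,916.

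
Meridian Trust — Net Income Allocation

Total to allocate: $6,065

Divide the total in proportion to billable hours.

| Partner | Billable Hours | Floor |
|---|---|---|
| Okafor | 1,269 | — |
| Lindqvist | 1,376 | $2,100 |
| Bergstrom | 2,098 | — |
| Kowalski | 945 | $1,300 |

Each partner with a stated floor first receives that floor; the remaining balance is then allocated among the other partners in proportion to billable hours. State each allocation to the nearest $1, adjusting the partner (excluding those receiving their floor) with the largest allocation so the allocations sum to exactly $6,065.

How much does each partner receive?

Okafor: $1,004 · Lindqvist: $2,100 · Bergstrom: $1,661 · Kowalski: $1,300

Minimums first: Lindqvist $2,100; Kowalski $1,300. Remaining pool $2,665.
Remaining pool split over remaining billable hours 3,367: Okafor 1,004.42 → $1,004; Bergstrom 1,660.58 → $1,661.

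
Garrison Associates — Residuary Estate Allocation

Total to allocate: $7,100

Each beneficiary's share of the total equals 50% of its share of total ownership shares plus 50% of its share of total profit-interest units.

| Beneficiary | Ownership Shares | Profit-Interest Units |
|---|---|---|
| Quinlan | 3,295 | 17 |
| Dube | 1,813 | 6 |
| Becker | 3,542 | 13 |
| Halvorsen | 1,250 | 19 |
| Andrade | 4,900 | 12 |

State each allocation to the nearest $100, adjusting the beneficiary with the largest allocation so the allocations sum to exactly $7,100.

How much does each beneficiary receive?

Totals — ownership shares 14,800, profit-interest units 67.
Combined weights (50% ownership shares + 50% profit-interest units): Quinlan 0.2382; Dube 0.1060; Becker 0.2167; Halvorsen 0.1840; Andrade 0.2551.
Pro-rata amounts: Quinlan 1,691.10; Dube 752.79; Becker 1,538.41; Halvorsen 1,306.55; Andrade 1,811.16.
After rounding ($100): Quinlan $1,700; Dube $800; Becker $1,500; Halvorsen $1,300; Andrade $1,800. Sum = $7,100.
Rounded total matches; no reconciliation needed.

Quinlan: $1,700 · Dube: $800 · Becker: $1,500 · Halvorsen: $1,300 · Andrade: $1,800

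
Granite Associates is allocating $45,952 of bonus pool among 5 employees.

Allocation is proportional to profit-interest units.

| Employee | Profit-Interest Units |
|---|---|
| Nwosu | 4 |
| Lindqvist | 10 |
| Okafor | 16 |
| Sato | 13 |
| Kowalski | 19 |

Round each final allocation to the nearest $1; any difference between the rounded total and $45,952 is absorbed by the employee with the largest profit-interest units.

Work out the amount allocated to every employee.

Nwosu: $2,965 · Lindqvist: $7,412 · Okafor: $11,859 · Sato: $9,635 · Kowalski: $14,081

Combined profit-interest units = 62.
Pro-rata amounts: Nwosu 4/62 × $45,952 = 2,964.65; Lindqvist 10/62 × $45,952 = 7,411.61; Okafor 16/62 × $45,952 = 11,858.58; Sato 13/62 × $45,952 = 9,635.10; Kowalski 19/62 × $45,952 = 14,082.06.
Rounded to nearest $1: Nwosu $2,965; Lindqvist $7,412; Okafor $11,859; Sato $9,635; Kowalski $14,082. Sum = $45,953.
Difference $45,952 − $45,953 = −$1 applied to largest profit-interest units (Kowalski): Kowalski becomes $14,081.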